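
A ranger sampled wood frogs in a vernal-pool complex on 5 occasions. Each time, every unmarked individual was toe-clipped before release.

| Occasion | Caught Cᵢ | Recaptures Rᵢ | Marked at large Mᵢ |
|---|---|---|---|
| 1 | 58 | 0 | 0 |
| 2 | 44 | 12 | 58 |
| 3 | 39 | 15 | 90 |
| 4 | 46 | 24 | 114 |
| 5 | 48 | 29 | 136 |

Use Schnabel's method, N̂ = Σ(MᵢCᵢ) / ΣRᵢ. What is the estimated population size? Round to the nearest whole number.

N ≈ 223

Σ MᵢCᵢ = 0·58 + 58·44 + 90·39 + 114·46 + 136·48 = 0 + 2552 + 3510 + 5244 + 6528 = 17834
Σ Rᵢ = 0 + 12 + 15 + 24 + 29 = 80
N̂ = 17834 / 80 ≈ 222.9 → 223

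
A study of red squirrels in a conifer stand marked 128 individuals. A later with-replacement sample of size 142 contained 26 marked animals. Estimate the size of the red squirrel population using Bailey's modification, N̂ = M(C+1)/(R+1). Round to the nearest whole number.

N̂ = 128·(142+1)/(26+1) = 128·143/27 = 18304/27 ≈ 677.9 → 678

N ≈ 678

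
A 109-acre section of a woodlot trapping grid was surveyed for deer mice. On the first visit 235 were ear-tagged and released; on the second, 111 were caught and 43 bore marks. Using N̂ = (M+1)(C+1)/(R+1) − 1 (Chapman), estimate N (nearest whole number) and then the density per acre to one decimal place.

density ≈ 5.5 deer mice per acre

N̂ = 236·112/44 − 1 = 26432/44 − 1 ≈ 599.7 → 600
Density = N̂ / area = 600 / 109 ≈ 5.50 → 5.5 per acre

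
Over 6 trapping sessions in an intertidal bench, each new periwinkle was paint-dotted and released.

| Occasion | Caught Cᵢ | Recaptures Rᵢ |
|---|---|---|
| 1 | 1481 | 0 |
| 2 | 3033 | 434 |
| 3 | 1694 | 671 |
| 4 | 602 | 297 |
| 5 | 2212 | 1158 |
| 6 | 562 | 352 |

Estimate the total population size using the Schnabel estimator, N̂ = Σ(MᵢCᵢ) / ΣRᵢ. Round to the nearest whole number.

Marked at large before each occasion: Mᵢ = Σⱼ<ᵢ (Cⱼ − Rⱼ) → M1=0, M2=1481, M3=4080, M4=5103, M5=5408, M6=6462
Σ MᵢCᵢ = 0·1481 + 1481·3033 + 4080·1694 + 5103·602 + 5408·2212 + 6462·562 = 0 + 4491873 + 6911520 + 3072006 + 11962496 + 3631644 = 30069539
Σ Rᵢ = 0 + 434 + 671 + 297 + 1158 + 352 = 2912
N̂ = 30069539 / 2912 ≈ 10326.1 → 10326

N ≈ 10,326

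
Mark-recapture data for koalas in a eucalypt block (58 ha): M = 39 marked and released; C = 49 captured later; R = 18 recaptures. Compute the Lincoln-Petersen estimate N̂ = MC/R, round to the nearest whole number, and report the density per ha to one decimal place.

N̂ = 39·49/18 = 1911/18 ≈ 106.2 → 106
Density = N̂ / area = 106 / 58 ≈ 1.83 → 1.8 per ha

density ≈ 1.8 koalas per ha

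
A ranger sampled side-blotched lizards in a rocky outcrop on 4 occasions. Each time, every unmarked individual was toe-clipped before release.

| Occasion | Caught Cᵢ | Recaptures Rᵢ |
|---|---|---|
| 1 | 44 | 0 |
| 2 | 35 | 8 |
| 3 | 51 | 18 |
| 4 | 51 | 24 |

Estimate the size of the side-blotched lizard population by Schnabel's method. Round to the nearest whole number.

Marked at large before each occasion: Mᵢ = Σⱼ<ᵢ (Cⱼ − Rⱼ) → M1=0, M2=44, M3=71, M4=104
Σ MᵢCᵢ = 0·44 + 44·35 + 71·51 + 104·51 = 0 + 1540 + 3621 + 5304 = 10465
Σ Rᵢ = 0 + 8 + 18 + 24 = 50
N̂ = 10465 / 50 ≈ 209.3 → 209

N ≈ 209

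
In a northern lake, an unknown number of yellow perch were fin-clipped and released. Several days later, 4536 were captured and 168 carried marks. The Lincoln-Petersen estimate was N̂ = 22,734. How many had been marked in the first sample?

M = 842

From N = M·C/R: M = N·R / C = 22734·168 / 4536 = 3819312 / 4536 = 842.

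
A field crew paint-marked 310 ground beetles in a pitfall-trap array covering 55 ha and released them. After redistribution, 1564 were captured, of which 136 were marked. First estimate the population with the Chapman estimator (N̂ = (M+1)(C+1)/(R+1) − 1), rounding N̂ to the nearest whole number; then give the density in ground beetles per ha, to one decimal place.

N̂ = 311·1565/137 − 1 = 486715/137 − 1 ≈ 3551.7 → 3552
Density = N̂ / area = 3552 / 55 ≈ 64.58 → 64.6 per ha

density ≈ 64.6 ground beetles per ha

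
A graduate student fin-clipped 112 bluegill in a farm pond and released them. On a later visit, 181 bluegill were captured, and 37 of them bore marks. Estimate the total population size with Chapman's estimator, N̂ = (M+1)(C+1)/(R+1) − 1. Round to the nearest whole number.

N̂ = (112+1)(181+1)/(37+1) − 1 = 113·182/38 − 1
= 20566/38 − 1 ≈ 541.2 − 1 ≈ 540.2 → 540

N ≈ 540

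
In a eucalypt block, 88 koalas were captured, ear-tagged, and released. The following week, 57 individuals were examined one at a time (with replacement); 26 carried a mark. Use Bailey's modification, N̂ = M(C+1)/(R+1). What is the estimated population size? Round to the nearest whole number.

N̂ = 88·(57+1)/(26+1) = 88·58/27 = 5104/27 ≈ 189.0 → 189

N ≈ 189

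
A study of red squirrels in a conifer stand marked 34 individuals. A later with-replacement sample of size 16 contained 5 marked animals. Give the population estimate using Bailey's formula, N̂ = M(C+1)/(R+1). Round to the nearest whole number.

N̂ = 34·(16+1)/(5+1) = 34·17/6 = 578/6 ≈ 96.3 → 96

N ≈ 96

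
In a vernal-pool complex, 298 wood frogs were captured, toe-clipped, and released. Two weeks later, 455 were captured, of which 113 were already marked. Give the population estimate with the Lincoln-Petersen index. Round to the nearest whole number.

N ≈ 1200

The marked fraction in the recapture sample should equal the marked fraction in the population: 113/455 = 298/N.
N = (298 × 455) / 113 = 135590 / 113 ≈ 1199.9 → 1200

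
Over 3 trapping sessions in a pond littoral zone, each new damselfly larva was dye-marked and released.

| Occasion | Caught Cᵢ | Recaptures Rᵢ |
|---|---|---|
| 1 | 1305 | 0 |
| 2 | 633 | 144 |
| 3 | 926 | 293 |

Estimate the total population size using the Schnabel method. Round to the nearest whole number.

Marked at large before each occasion: Mᵢ = Σⱼ<ᵢ (Cⱼ − Rⱼ) → M1=0, M2=1305, M3=1794
Σ MᵢCᵢ = 0·1305 + 1305·633 + 1794·926 = 0 + 826065 + 1661244 = 2487309
Σ Rᵢ = 0 + 144 + 293 = 437
N̂ = 2487309 / 437 ≈ 5691.8 → 5692

N ≈ 5692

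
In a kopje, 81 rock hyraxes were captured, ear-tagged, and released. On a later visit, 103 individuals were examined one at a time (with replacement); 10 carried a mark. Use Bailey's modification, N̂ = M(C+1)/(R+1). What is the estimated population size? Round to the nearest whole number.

N̂ = 81·(103+1)/(10+1) = 81·104/11 = 8424/11 ≈ 765.8 → 766

N ≈ 766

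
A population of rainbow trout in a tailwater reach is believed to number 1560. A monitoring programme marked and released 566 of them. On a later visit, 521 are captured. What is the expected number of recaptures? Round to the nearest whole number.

The marked fraction of the population is 566/1560, so in a sample of 521 expect C·(M/N) marked.
E[R] = 566 × 521 / 1560 = 294886 / 1560 ≈ 189.0 → 189

expected recaptures ≈ 189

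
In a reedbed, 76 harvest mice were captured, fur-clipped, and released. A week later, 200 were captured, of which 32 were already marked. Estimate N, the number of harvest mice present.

N = 475

Lincoln-Petersen assumes M/N = R/C, so N = M·C / R.
N = (76 × 200) / 32 = 15200 / 32 = 475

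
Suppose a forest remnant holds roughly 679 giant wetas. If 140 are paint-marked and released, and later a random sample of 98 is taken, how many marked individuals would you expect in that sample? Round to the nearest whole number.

The marked fraction of the population is 140/679, so in a sample of 98 expect C·(M/N) marked.
E[R] = 140 × 98 / 679 = 13720 / 679 ≈ 20.2 → 20

expected recaptures ≈ 20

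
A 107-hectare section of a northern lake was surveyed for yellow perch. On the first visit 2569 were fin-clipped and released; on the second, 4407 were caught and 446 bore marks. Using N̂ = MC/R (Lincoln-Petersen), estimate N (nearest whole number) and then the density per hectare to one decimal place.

N̂ = 2569·4407/446 = 11321583/446 ≈ 25384.7 → 25385
Density = N̂ / area = 25385 / 107 ≈ 237.24 → 237.2 per hectare

density ≈ 237.2 yellow perch per hectare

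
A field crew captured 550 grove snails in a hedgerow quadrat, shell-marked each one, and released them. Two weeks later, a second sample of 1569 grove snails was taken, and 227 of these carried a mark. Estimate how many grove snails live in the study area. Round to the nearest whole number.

N = (550 × 1569) / 227 = 862950 / 227 ≈ 3801.5 → 3802

N ≈ 3802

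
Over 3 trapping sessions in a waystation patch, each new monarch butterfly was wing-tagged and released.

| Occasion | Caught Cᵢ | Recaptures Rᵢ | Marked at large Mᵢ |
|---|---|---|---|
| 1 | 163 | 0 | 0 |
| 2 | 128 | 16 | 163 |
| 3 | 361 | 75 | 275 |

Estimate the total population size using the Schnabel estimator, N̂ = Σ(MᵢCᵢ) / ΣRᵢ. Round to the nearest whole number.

Σ MᵢCᵢ = 0·163 + 163·128 + 275·361 = 0 + 20864 + 99275 = 120139
Σ Rᵢ = 0 + 16 + 75 = 91
N̂ = 120139 / 91 ≈ 1320.2 → 1320

N ≈ 1320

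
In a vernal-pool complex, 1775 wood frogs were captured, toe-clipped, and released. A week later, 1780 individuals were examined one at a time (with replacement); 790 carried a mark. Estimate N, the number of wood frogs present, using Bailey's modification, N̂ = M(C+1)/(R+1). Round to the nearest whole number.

N ≈ 3997

N̂ = 1775·(1780+1)/(790+1) = 1775·1781/791 = 3161275/791 ≈ 3996.6 → 3997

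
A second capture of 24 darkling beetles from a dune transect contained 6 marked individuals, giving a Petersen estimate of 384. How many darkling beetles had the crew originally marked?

From N = M·C/R: M = N·R / C = 384·6 / 24 = 2304 / 24 = 96.

M = 96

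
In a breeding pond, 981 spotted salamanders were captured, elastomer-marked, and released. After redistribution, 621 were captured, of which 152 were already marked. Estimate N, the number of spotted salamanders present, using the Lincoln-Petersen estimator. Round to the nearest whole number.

If marked individuals mix randomly, R/C ≈ M/N, giving N ≈ M·C/R.
N = (981 × 621) / 152 = 609201 / 152 ≈ 4007.9 → 4008

N ≈ 4008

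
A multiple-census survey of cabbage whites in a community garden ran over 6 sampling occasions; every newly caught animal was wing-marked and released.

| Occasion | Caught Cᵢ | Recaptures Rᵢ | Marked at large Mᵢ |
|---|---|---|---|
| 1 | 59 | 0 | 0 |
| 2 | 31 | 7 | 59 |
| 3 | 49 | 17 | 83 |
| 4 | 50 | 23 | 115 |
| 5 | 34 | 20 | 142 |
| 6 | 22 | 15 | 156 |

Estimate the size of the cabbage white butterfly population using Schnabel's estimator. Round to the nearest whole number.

N ≈ 243

Σ MᵢCᵢ = 0·59 + 59·31 + 83·49 + 115·50 + 142·34 + 156·22 = 0 + 1829 + 4067 + 5750 + 4828 + 3432 = 19906
Σ Rᵢ = 0 + 7 + 17 + 23 + 20 + 15 = 82
N̂ = 19906 / 82 ≈ 242.8 → 243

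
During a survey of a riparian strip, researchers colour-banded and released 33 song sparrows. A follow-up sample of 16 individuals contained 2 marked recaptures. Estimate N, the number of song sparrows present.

The marked fraction in the recapture sample should equal the marked fraction in the population: 2/16 = 33/N.
N = (33 × 16) / 2 = 528 / 2 = 264

N = 264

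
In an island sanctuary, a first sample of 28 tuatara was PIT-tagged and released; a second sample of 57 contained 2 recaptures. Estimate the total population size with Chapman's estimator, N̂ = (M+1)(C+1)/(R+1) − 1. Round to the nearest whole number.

N̂ = (28+1)(57+1)/(2+1) − 1 = 29·58/3 − 1
= 1682/3 − 1 ≈ 560.7 − 1 ≈ 559.7 → 560

N ≈ 560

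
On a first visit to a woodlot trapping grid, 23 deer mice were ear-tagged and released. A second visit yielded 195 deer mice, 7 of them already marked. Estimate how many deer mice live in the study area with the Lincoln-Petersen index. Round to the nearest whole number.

N = (23 × 195) / 7 = 4485 / 7 ≈ 640.7 → 641

N ≈ 641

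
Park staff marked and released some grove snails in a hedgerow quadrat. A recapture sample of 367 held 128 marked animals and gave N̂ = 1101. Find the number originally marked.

From N = M·C/R: M = N·R / C = 1101·128 / 367 = 140928 / 367 = 384.

M = 384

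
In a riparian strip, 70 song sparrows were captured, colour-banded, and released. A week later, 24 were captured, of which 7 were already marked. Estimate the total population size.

N = 240

N = (70 × 24) / 7 = 1680 / 7 = 240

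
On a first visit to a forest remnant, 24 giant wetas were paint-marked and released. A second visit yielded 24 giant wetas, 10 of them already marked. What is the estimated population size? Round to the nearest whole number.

If marked individuals mix randomly, R/C ≈ M/N, giving N ≈ M·C/R.
N = (24 × 24) / 10 = 576 / 10 ≈ 57.6 → 58

N ≈ 58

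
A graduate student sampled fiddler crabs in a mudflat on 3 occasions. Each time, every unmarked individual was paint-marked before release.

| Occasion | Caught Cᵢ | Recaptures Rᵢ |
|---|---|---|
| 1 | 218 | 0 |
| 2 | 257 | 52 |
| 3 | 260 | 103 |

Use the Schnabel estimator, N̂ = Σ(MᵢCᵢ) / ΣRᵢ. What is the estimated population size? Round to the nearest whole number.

Marked at large before each occasion: Mᵢ = Σⱼ<ᵢ (Cⱼ − Rⱼ) → M1=0, M2=218, M3=423
Σ MᵢCᵢ = 0·218 + 218·257 + 423·260 = 0 + 56026 + 109980 = 166006
Σ Rᵢ = 0 + 52 + 103 = 155
N̂ = 166006 / 155 ≈ 1071.0 → 1071

N ≈ 1071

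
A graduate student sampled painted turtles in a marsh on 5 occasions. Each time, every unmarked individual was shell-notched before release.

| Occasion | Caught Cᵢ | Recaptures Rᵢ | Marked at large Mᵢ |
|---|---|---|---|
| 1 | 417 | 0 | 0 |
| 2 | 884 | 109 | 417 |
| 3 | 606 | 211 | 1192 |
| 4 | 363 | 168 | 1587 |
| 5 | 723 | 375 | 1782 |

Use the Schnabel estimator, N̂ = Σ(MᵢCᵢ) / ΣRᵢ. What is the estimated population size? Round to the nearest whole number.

N ≈ 3425

Σ MᵢCᵢ = 0·417 + 417·884 + 1192·606 + 1587·363 + 1782·723 = 0 + 368628 + 722352 + 576081 + 1288386 = 2955447
Σ Rᵢ = 0 + 109 + 211 + 168 + 375 = 863
N̂ = 2955447 / 863 ≈ 3424.6 → 3425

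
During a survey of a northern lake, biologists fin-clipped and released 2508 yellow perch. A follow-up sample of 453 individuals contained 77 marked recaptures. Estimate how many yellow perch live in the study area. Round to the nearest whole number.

N ≈ 14,755

The marked fraction in the recapture sample should equal the marked fraction in the population: 77/453 = 2508/N.
N = (2508 × 453) / 77 = 1136124 / 77 ≈ 14754.9 → 14755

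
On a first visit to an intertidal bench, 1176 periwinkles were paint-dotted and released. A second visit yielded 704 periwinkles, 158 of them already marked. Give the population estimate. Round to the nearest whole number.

If marked individuals mix randomly, R/C ≈ M/N, giving N ≈ M·C/R.
N = (1176 × 704) / 158 = 827904 / 158 ≈ 5239.9 → 5240

N ≈ 5240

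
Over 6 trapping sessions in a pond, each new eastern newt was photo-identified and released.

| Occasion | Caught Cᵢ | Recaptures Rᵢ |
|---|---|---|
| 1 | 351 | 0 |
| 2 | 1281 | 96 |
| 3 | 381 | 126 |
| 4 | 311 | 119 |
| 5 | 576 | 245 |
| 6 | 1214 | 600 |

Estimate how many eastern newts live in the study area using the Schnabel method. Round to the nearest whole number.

N ≈ 4674

Marked at large before each occasion: Mᵢ = Σⱼ<ᵢ (Cⱼ − Rⱼ) → M1=0, M2=351, M3=1536, M4=1791, M5=1983, M6=2314
Σ MᵢCᵢ = 0·351 + 351·1281 + 1536·381 + 1791·311 + 1983·576 + 2314·1214 = 0 + 449631 + 585216 + 557001 + 1142208 + 2809196 = 5543252
Σ Rᵢ = 0 + 96 + 126 + 119 + 245 + 600 = 1186
N̂ = 5543252 / 1186 ≈ 4673.9 → 4674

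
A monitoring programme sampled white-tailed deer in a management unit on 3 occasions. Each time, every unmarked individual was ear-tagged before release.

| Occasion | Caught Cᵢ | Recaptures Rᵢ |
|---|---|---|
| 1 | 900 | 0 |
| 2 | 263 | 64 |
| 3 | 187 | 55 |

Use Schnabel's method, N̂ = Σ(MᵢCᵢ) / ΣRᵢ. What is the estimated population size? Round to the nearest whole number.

N ≈ 3716

Marked at large before each occasion: Mᵢ = Σⱼ<ᵢ (Cⱼ − Rⱼ) → M1=0, M2=900, M3=1099
Σ MᵢCᵢ = 0·900 + 900·263 + 1099·187 = 0 + 236700 + 205513 = 442213
Σ Rᵢ = 0 + 64 + 55 = 119
N̂ = 442213 / 119 ≈ 3716.1 → 3716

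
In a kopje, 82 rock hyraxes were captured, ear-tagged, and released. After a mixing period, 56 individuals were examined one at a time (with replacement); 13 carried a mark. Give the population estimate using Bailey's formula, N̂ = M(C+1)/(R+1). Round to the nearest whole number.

N̂ = 82·(56+1)/(13+1) = 82·57/14 = 4674/14 ≈ 333.9 → 334

N ≈ 334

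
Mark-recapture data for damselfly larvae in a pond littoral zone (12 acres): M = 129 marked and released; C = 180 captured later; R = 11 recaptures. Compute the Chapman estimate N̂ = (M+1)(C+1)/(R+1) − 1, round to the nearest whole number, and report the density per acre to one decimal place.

density ≈ 163.3 damselfly larvae per acre

N̂ = 130·181/12 − 1 = 23530/12 − 1 ≈ 1959.8 → 1960
Density = N̂ / area = 1960 / 12 ≈ 163.33 → 163.3 per acre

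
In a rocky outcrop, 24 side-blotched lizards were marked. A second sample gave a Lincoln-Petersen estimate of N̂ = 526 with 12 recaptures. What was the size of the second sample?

C = 263

From N = M·C/R: C = N·R / M = 526·12 / 24 = 6312 / 24 = 263.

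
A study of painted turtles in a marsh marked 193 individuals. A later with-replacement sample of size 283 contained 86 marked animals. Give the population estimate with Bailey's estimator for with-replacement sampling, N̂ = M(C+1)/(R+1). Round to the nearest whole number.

N ≈ 630

N̂ = 193·(283+1)/(86+1) = 193·284/87 = 54812/87 ≈ 630.0 → 630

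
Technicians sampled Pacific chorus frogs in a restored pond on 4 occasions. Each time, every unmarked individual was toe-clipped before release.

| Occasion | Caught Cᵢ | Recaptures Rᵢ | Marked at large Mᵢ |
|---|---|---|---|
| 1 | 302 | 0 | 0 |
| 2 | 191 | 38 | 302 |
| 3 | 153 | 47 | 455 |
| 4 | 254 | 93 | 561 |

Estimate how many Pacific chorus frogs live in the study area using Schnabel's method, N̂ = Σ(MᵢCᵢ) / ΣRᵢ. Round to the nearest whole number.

Σ MᵢCᵢ = 0·302 + 302·191 + 455·153 + 561·254 = 0 + 57682 + 69615 + 142494 = 269791
Σ Rᵢ = 0 + 38 + 47 + 93 = 178
N̂ = 269791 / 178 ≈ 1515.7 → 1516

N ≈ 1516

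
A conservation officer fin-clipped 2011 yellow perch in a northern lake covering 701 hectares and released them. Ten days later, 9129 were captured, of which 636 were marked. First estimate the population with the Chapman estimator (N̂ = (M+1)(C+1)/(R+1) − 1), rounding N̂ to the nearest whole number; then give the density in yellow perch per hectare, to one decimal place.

density ≈ 41.1 yellow perch per hectare

N̂ = 2012·9130/637 − 1 = 18369560/637 − 1 ≈ 28836.6 → 28837
Density = N̂ / area = 28837 / 701 ≈ 41.14 → 41.1 per hectare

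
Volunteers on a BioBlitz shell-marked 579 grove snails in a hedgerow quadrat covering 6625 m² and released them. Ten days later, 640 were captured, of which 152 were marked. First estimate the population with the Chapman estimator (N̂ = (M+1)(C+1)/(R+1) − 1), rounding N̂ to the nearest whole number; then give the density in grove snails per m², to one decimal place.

N̂ = 580·641/153 − 1 = 371780/153 − 1 ≈ 2428.9 → 2429
Density = N̂ / area = 2429 / 6625 ≈ 0.37 → 0.4 per m²

density ≈ 0.4 grove snails per m²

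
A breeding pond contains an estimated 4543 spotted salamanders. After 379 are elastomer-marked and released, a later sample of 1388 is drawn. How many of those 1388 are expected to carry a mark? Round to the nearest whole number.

expected recaptures ≈ 116

The marked fraction of the population is 379/4543, so in a sample of 1388 expect C·(M/N) marked.
E[R] = 379 × 1388 / 4543 = 526052 / 4543 ≈ 115.8 → 116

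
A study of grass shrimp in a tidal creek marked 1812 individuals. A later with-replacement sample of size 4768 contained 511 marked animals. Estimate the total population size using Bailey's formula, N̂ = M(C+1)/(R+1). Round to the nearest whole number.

N ≈ 16,878

N̂ = 1812·(4768+1)/(511+1) = 1812·4769/512 = 8641428/512 ≈ 16877.8 → 16878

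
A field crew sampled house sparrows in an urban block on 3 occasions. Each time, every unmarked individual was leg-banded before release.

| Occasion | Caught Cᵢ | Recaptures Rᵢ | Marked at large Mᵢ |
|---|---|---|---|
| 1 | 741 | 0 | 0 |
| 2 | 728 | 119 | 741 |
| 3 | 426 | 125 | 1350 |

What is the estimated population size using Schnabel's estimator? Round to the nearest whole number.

Σ MᵢCᵢ = 0·741 + 741·728 + 1350·426 = 0 + 539448 + 575100 = 1114548
Σ Rᵢ = 0 + 119 + 125 = 244
N̂ = 1114548 / 244 ≈ 4567.8 → 4568

N ≈ 4568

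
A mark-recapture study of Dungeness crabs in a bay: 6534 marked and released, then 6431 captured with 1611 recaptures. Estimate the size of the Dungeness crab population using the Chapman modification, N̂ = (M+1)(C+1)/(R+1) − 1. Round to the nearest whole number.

N ≈ 26,074

N̂ = (6534+1)(6431+1)/(1611+1) − 1 = 6535·6432/1612 − 1
= 42033120/1612 − 1 ≈ 26075.1 − 1 ≈ 26074.1 → 26074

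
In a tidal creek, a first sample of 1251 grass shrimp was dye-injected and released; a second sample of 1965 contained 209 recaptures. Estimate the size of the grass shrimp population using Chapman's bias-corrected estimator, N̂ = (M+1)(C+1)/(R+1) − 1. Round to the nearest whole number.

N ≈ 11,720

N̂ = (1251+1)(1965+1)/(209+1) − 1 = 1252·1966/210 − 1
= 2461432/210 − 1 ≈ 11721.1 − 1 ≈ 11720.1 → 11720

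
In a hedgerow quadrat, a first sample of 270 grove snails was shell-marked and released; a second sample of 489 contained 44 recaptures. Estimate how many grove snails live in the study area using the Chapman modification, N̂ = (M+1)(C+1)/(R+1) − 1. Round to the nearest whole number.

N̂ = (270+1)(489+1)/(44+1) − 1 = 271·490/45 − 1
= 132790/45 − 1 ≈ 2950.9 − 1 ≈ 2949.9 → 2950

N ≈ 2950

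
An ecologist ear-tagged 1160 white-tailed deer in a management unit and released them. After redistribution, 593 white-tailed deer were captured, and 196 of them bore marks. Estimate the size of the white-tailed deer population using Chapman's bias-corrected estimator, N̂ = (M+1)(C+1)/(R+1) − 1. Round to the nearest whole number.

N ≈ 3500

N̂ = (1160+1)(593+1)/(196+1) − 1 = 1161·594/197 − 1
= 689634/197 − 1 ≈ 3500.7 − 1 ≈ 3499.7 → 3500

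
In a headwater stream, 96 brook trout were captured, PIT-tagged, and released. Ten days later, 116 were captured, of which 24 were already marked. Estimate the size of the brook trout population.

N = 464

N = (96 × 116) / 24 = 11136 / 24 = 464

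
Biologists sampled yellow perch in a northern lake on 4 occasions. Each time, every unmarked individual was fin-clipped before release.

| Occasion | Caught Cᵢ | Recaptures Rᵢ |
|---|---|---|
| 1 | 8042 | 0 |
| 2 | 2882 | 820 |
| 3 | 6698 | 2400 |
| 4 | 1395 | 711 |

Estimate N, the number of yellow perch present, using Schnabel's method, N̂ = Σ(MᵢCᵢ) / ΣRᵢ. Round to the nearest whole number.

N ≈ 28,223

Marked at large before each occasion: Mᵢ = Σⱼ<ᵢ (Cⱼ − Rⱼ) → M1=0, M2=8042, M3=10104, M4=14402
Σ MᵢCᵢ = 0·8042 + 8042·2882 + 10104·6698 + 14402·1395 = 0 + 23177044 + 67676592 + 20090790 = 110944426
Σ Rᵢ = 0 + 820 + 2400 + 711 = 3931
N̂ = 110944426 / 3931 ≈ 28223.0 → 28223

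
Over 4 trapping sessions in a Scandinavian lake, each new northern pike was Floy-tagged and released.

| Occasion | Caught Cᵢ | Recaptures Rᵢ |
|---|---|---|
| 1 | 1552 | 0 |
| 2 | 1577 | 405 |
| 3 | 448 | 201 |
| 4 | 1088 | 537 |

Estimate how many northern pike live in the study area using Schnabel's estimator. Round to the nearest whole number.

N ≈ 6037

Marked at large before each occasion: Mᵢ = Σⱼ<ᵢ (Cⱼ − Rⱼ) → M1=0, M2=1552, M3=2724, M4=2971
Σ MᵢCᵢ = 0·1552 + 1552·1577 + 2724·448 + 2971·1088 = 0 + 2447504 + 1220352 + 3232448 = 6900304
Σ Rᵢ = 0 + 405 + 201 + 537 = 1143
N̂ = 6900304 / 1143 ≈ 6037.0 → 6037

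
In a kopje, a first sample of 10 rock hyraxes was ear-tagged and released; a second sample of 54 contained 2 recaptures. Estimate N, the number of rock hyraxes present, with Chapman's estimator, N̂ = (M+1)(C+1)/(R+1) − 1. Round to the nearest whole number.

N̂ = (10+1)(54+1)/(2+1) − 1 = 11·55/3 − 1
= 605/3 − 1 ≈ 201.7 − 1 ≈ 200.7 → 201

N ≈ 201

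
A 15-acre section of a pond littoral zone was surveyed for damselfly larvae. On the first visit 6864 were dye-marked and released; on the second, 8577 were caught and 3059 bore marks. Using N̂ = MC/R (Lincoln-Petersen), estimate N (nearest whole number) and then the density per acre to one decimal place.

N̂ = 6864·8577/3059 = 58872528/3059 ≈ 19245.7 → 19246
Density = N̂ / area = 19246 / 15 ≈ 1283.07 → 1283.1 per acre

density ≈ 1283.1 damselfly larvae per acre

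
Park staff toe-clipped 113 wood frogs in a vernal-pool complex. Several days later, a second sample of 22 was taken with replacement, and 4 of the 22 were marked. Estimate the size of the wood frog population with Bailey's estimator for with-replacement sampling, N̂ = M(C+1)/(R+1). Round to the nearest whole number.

N ≈ 520

N̂ = 113·(22+1)/(4+1) = 113·23/5 = 2599/5 ≈ 519.8 → 520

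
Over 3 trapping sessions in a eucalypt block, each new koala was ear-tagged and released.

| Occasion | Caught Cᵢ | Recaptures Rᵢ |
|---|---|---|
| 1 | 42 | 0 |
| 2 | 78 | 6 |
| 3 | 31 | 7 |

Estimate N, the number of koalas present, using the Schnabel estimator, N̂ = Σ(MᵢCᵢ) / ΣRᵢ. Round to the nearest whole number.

Marked at large before each occasion: Mᵢ = Σⱼ<ᵢ (Cⱼ − Rⱼ) → M1=0, M2=42, M3=114
Σ MᵢCᵢ = 0·42 + 42·78 + 114·31 = 0 + 3276 + 3534 = 6810
Σ Rᵢ = 0 + 6 + 7 = 13
N̂ = 6810 / 13 ≈ 523.8 → 524

N ≈ 524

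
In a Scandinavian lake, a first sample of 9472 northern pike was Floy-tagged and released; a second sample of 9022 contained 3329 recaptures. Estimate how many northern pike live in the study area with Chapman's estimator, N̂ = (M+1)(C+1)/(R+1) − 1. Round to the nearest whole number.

N ≈ 25,667

N̂ = (9472+1)(9022+1)/(3329+1) − 1 = 9473·9023/3330 − 1
= 85474879/3330 − 1 ≈ 25668.1 − 1 ≈ 25667.1 → 25667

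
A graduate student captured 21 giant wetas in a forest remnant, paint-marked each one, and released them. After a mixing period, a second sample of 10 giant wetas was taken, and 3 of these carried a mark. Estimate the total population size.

N = 70

N = (21 × 10) / 3 = 210 / 3 = 70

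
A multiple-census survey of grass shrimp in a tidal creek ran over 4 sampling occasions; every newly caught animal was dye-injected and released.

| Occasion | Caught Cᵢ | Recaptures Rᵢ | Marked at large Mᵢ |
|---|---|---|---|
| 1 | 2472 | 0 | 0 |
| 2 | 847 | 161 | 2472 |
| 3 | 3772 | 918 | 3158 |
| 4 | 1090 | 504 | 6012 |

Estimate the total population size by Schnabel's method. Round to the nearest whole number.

Σ MᵢCᵢ = 0·2472 + 2472·847 + 3158·3772 + 6012·1090 = 0 + 2093784 + 11911976 + 6553080 = 20558840
Σ Rᵢ = 0 + 161 + 918 + 504 = 1583
N̂ = 20558840 / 1583 ≈ 12987.3 → 12987

N ≈ 12,987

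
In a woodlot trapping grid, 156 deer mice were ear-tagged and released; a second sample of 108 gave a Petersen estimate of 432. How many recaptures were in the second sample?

From N = M·C/R: R = M·C / N = 156·108 / 432 = 16848 / 432 = 39.

R = 39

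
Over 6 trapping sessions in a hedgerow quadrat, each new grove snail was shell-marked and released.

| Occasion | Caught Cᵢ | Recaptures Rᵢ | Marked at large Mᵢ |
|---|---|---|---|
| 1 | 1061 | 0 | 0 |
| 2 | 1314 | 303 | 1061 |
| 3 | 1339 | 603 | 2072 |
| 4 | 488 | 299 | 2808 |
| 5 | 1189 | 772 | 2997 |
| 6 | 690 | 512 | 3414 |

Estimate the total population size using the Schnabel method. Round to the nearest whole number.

N ≈ 4603

Σ MᵢCᵢ = 0·1061 + 1061·1314 + 2072·1339 + 2808·488 + 2997·1189 + 3414·690 = 0 + 1394154 + 2774408 + 1370304 + 3563433 + 2355660 = 11457959
Σ Rᵢ = 0 + 303 + 603 + 299 + 772 + 512 = 2489
N̂ = 11457959 / 2489 ≈ 4603.4 → 4603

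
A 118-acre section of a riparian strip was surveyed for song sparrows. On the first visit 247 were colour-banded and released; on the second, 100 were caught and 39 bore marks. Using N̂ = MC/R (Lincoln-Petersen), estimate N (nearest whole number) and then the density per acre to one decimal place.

N̂ = 247·100/39 = 24700/39 ≈ 633.3 → 633
Density = N̂ / area = 633 / 118 ≈ 5.36 → 5.4 per acre

density ≈ 5.4 song sparrows per acre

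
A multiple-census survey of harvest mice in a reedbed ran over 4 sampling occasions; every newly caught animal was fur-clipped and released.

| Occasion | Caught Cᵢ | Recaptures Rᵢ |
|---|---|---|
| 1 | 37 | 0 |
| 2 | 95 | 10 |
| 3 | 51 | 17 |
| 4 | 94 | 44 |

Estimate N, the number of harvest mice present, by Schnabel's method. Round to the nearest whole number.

Marked at large before each occasion: Mᵢ = Σⱼ<ᵢ (Cⱼ − Rⱼ) → M1=0, M2=37, M3=122, M4=156
Σ MᵢCᵢ = 0·37 + 37·95 + 122·51 + 156·94 = 0 + 3515 + 6222 + 14664 = 24401
Σ Rᵢ = 0 + 10 + 17 + 44 = 71
N̂ = 24401 / 71 ≈ 343.7 → 344

N ≈ 344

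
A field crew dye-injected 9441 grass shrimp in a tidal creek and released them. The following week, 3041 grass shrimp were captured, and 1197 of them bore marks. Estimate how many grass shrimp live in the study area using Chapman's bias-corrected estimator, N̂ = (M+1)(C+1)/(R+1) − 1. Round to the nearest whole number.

N̂ = (9441+1)(3041+1)/(1197+1) − 1 = 9442·3042/1198 − 1
= 28722564/1198 − 1 ≈ 23975.4 − 1 ≈ 23974.4 → 23974

N ≈ 23,974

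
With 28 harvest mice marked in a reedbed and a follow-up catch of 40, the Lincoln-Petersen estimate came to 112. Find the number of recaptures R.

R = 10

From N = M·C/R: R = M·C / N = 28·40 / 112 = 1120 / 112 = 10.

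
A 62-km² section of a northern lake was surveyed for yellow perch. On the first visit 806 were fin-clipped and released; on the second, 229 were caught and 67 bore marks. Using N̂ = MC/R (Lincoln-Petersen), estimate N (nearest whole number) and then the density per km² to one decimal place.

density ≈ 44.4 yellow perch per km²

N̂ = 806·229/67 = 184574/67 ≈ 2754.8 → 2755
Density = N̂ / area = 2755 / 62 ≈ 44.44 → 44.4 per km²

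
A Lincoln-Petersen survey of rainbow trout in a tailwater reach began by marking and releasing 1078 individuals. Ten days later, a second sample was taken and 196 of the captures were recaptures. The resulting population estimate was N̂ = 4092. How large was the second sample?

From N = M·C/R: C = N·R / M = 4092·196 / 1078 = 802032 / 1078 = 744.

C = 744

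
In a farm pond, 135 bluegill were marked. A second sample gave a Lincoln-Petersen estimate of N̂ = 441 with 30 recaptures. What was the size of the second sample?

C = 98

From N = M·C/R: C = N·R / M = 441·30 / 135 = 13230 / 135 = 98.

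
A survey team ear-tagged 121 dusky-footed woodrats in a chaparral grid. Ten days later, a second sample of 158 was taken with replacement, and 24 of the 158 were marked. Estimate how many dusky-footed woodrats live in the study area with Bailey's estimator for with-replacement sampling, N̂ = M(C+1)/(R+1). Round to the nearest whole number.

N̂ = 121·(158+1)/(24+1) = 121·159/25 = 19239/25 ≈ 769.6 → 770

N ≈ 770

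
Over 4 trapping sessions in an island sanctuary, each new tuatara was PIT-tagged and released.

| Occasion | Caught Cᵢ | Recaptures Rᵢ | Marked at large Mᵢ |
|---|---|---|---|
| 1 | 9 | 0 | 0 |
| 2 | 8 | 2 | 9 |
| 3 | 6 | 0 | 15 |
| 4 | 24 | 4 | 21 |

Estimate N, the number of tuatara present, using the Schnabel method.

Σ MᵢCᵢ = 0·9 + 9·8 + 15·6 + 21·24 = 0 + 72 + 90 + 504 = 666
Σ Rᵢ = 0 + 2 + 0 + 4 = 6
N̂ = 666 / 6 = 111

N = 111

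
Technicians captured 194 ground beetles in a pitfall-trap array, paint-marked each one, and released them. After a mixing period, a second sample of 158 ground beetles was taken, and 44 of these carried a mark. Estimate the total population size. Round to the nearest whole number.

N ≈ 697

N = (194 × 158) / 44 = 30652 / 44 ≈ 696.6 → 697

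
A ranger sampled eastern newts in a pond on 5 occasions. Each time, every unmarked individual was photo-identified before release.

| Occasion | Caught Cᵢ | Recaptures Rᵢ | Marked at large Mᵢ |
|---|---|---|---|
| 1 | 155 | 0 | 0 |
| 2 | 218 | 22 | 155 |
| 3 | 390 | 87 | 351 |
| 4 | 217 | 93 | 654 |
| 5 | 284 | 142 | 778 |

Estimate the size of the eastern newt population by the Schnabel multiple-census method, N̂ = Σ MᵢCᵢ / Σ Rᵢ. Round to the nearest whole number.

Σ MᵢCᵢ = 0·155 + 155·218 + 351·390 + 654·217 + 778·284 = 0 + 33790 + 136890 + 141918 + 220952 = 533550
Σ Rᵢ = 0 + 22 + 87 + 93 + 142 = 344
N̂ = 533550 / 344 ≈ 1551.0 → 1551

N ≈ 1551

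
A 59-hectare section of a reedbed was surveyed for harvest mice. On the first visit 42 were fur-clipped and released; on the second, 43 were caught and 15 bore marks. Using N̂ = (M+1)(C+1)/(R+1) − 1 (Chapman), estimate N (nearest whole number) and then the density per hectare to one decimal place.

N̂ = 43·44/16 − 1 = 1892/16 − 1 ≈ 117.2 → 117
Density = N̂ / area = 117 / 59 ≈ 1.98 → 2.0 per hectare

density ≈ 2.0 harvest mice per hectare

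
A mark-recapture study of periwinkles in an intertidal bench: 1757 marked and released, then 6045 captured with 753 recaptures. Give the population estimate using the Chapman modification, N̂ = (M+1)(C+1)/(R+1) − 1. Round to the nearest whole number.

N̂ = (1757+1)(6045+1)/(753+1) − 1 = 1758·6046/754 − 1
= 10628868/754 − 1 ≈ 14096.6 − 1 ≈ 14095.6 → 14096

N ≈ 14,096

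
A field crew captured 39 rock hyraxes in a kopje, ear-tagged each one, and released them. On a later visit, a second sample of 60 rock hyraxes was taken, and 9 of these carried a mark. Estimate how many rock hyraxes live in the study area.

Lincoln-Petersen assumes M/N = R/C, so N = M·C / R.
N = (39 × 60) / 9 = 2340 / 9 = 260

N = 260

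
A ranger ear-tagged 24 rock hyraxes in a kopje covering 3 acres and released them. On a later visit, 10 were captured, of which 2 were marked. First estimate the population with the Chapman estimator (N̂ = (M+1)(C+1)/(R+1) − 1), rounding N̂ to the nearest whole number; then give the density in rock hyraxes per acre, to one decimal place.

N̂ = 25·11/3 − 1 = 275/3 − 1 ≈ 90.7 → 91
Density = N̂ / area = 91 / 3 ≈ 30.33 → 30.3 per acre

density ≈ 30.3 rock hyraxes per acre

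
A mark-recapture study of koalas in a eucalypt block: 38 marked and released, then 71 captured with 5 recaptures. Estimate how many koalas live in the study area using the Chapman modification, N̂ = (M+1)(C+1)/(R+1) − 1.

N = 467

N̂ = (38+1)(71+1)/(5+1) − 1 = 39·72/6 − 1
= 2808/6 − 1 = 468 − 1 = 467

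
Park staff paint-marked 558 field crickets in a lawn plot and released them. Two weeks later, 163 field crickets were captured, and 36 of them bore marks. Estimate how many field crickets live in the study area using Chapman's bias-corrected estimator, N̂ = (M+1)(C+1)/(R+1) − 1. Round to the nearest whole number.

N ≈ 2477

N̂ = (558+1)(163+1)/(36+1) − 1 = 559·164/37 − 1
= 91676/37 − 1 ≈ 2477.7 − 1 ≈ 2476.7 → 2477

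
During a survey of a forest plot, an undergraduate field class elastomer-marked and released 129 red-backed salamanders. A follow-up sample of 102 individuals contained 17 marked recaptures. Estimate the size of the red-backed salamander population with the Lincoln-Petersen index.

N = (129 × 102) / 17 = 13158 / 17 = 774

N = 774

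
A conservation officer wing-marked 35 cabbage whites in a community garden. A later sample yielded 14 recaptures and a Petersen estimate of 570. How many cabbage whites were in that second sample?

From N = M·C/R: C = N·R / M = 570·14 / 35 = 7980 / 35 = 228.

C = 228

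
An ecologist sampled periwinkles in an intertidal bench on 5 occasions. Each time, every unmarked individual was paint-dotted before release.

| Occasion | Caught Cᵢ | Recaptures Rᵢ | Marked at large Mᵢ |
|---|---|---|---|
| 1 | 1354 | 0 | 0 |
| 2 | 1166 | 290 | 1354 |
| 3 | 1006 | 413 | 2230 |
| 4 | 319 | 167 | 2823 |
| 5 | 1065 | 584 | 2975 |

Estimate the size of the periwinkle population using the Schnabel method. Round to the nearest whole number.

Σ MᵢCᵢ = 0·1354 + 1354·1166 + 2230·1006 + 2823·319 + 2975·1065 = 0 + 1578764 + 2243380 + 900537 + 3168375 = 7891056
Σ Rᵢ = 0 + 290 + 413 + 167 + 584 = 1454
N̂ = 7891056 / 1454 ≈ 5427.1 → 5427

N ≈ 5427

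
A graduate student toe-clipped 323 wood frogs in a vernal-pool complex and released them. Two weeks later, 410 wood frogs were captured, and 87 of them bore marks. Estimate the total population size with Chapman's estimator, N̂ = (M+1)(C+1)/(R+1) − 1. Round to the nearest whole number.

N ≈ 1512

N̂ = (323+1)(410+1)/(87+1) − 1 = 324·411/88 − 1
= 133164/88 − 1 ≈ 1513.2 − 1 ≈ 1512.2 → 1512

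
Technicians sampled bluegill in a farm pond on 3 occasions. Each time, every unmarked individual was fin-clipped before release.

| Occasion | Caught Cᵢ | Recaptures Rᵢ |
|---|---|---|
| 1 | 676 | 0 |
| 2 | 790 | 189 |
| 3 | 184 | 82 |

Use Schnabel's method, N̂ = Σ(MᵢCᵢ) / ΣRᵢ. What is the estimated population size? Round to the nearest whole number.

Marked at large before each occasion: Mᵢ = Σⱼ<ᵢ (Cⱼ − Rⱼ) → M1=0, M2=676, M3=1277
Σ MᵢCᵢ = 0·676 + 676·790 + 1277·184 = 0 + 534040 + 234968 = 769008
Σ Rᵢ = 0 + 189 + 82 = 271
N̂ = 769008 / 271 ≈ 2837.7 → 2838

N ≈ 2838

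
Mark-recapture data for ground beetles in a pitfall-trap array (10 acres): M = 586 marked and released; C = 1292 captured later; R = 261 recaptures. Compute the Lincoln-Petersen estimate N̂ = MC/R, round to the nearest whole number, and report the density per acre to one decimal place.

density ≈ 290.1 ground beetles per acre

N̂ = 586·1292/261 = 757112/261 ≈ 2900.8 → 2901
Density = N̂ / area = 2901 / 10 ≈ 290.10 → 290.1 per acre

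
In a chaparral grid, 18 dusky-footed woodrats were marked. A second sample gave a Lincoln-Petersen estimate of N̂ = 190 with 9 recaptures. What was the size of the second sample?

C = 95

From N = M·C/R: C = N·R / M = 190·9 / 18 = 1710 / 18 = 95.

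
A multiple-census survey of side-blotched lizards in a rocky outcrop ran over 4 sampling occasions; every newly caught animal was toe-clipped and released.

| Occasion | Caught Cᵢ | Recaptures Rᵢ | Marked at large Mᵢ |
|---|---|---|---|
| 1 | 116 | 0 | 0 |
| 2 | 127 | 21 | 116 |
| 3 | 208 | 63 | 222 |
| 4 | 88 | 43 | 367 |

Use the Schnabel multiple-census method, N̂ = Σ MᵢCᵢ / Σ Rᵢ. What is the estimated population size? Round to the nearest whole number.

Σ MᵢCᵢ = 0·116 + 116·127 + 222·208 + 367·88 = 0 + 14732 + 46176 + 32296 = 93204
Σ Rᵢ = 0 + 21 + 63 + 43 = 127
N̂ = 93204 / 127 ≈ 733.9 → 734

N ≈ 734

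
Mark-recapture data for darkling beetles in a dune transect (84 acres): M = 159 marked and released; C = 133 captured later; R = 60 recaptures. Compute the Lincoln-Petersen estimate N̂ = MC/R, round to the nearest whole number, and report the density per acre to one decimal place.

density ≈ 4.2 darkling beetles per acre

N̂ = 159·133/60 = 21147/60 ≈ 352.4 → 352
Density = N̂ / area = 352 / 84 ≈ 4.19 → 4.2 per acre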